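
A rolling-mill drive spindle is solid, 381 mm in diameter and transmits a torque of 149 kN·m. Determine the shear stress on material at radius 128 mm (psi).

J = πd⁴/32 = π(0.381)⁴/32 = 2.069×10^-3 m⁴.
Shear stress varies linearly with radius: τ = T·r/J = 149000 × 0.128 / 2.069×10^-3 = 9.219×10^6 Pa.

1340 psi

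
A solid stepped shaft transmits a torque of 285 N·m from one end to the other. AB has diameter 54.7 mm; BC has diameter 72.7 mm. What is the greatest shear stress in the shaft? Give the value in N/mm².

8.87 N/mm²

Under the same torque, τ_max = 16T/(πd³) is largest where d is smallest — segment AB (d = 54.7 mm).
τ_max = 16·285.0/(π·(0.0547)³) = 8.869×10^6 Pa.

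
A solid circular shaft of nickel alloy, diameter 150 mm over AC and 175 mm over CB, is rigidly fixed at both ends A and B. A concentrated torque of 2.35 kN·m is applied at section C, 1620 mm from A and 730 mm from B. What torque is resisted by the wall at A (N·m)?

Compatibility: T_A·a/J_AC = T_B·b/J_CB with T_A + T_B = T₀.
J_AC = 4.97×10^-5 m⁴, J_CB = 9.21×10^-5 m⁴, so T_A = T₀·(J_AC/a)/((J_AC/a)+(J_CB/b)) = 459.8 N·m, T_B = 1890 N·m.

460 N·m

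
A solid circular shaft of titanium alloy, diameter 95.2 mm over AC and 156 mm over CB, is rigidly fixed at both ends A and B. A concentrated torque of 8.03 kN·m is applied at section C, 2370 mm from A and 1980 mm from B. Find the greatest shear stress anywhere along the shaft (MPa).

Compatibility: T_A·a/J_AC = T_B·b/J_CB with T_A + T_B = T₀.
J_AC = 8.06×10^-6 m⁴, J_CB = 5.81×10^-5 m⁴, so T_A = T₀·(J_AC/a)/((J_AC/a)+(J_CB/b)) = 833.8 N·m, T_B = 7196 N·m.
τ in each portion: τ_AC = 4.92×10^6 Pa, τ_CB = 9.65×10^6 Pa; maximum is in CB.
τ_max = T_CB·r/J = 7196·0.0780/5.81×10^-5 = 9.654×10^6 Pa.

9.65 MPa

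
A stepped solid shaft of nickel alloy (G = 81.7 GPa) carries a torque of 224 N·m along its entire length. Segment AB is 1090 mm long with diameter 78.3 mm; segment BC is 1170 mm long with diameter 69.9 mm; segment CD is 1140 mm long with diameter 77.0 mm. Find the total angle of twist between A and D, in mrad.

J_AB = π(0.0783)⁴/32 = 3.69×10^-6 m⁴; J_BC = π(0.0699)⁴/32 = 2.34×10^-6 m⁴; J_CD = π(0.0770)⁴/32 = 3.45×10^-6 m⁴.
θ = (T/G)·Σ L_i/J_i = (224.0/81.7×10⁹)·(1.09/3.69×10^-6 + 1.17/2.34×10^-6 + 1.14/3.45×10^-6) = 3.084×10^-3 rad.

3.08 mrad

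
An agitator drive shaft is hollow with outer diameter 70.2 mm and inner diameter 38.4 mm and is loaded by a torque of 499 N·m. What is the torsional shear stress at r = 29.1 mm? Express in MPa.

J = π(d_o⁴ − d_i⁴)/32 = π(0.0702⁴ − 0.0384⁴)/32 = 2.171×10^-6 m⁴.
Shear stress varies linearly with radius: τ = T·r/J = 499.0 × 0.0291 / 2.171×10^-6 = 6.689×10^6 Pa.

6.69 MPa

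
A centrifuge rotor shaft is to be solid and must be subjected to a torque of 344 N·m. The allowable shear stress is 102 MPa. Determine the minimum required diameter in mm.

25.8 mm

For a solid shaft τ_max = 16T/(πd³), so d = (16T/(π τ_allow))^(1/3) = (16·344.0/(π·1.02×10^8))^(1/3) = 0.02580 m.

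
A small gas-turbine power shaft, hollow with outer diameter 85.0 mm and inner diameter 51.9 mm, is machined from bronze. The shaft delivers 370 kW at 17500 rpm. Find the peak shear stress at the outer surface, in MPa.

ω = 2π·17500/60 = 1833 rad/s, so T = P/ω = 370×10³ / 1833 = 201.9 N·m.
J = π(d_o⁴ − d_i⁴)/32 = π(0.0850⁴ − 0.0519⁴)/32 = 4.412×10^-6 m⁴.
τ_max = T·r/J = 201.9 × 0.0425 / 4.412×10^-6 = 1.945×10^6 Pa.

1.94 MPa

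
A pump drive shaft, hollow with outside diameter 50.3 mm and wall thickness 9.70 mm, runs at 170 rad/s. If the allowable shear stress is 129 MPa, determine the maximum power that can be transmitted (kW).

J = π(d_o⁴ − d_i⁴)/32 = π(0.0503⁴ − 0.0309⁴)/32 = 5.389×10^-7 m⁴.
T_max = τ_allow·J/r = 1.29×10^8 × 5.389×10^-7 / 0.0251 = 2764 N·m.
ω = 170 rad/s, so P_max = T_max·ω = 4.699×10^5 W.

470 kW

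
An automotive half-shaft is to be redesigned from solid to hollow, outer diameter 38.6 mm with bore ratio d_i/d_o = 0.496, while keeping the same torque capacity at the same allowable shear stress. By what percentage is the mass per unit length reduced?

Equal τ_max and T ⇒ the solid shaft needs d_s³ = d_o³(1−k⁴), so d_s = 38.6·(1−0.496⁴)^(1/3) = 37.80 mm.
Area ratio A_h/A_s = d_o²(1−k²)/d_s² = (1−k²)/(1−k⁴)^(2/3) = 0.7860.
Mass saving = 1 − 0.7860 = 21.4 %.

21.4 %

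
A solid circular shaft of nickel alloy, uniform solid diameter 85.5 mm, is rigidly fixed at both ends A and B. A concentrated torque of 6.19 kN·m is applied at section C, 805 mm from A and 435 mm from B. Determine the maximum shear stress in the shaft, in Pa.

With uniform GJ and both ends fixed, compatibility θ_AC = θ_CB gives T_A·a = T_B·b, together with T_A + T_B = T₀.
T_A = T₀·b/(a+b) = 6190·435/1240 = 2171 N·m; T_B = 4019 N·m.
τ in each portion: τ_AC = 1.77×10^7 Pa, τ_CB = 3.27×10^7 Pa; maximum is in CB.
τ_max = T_CB·r/J = 4019·0.0428/5.25×10^-6 = 3.274×10^7 Pa.

3.27e7 Pa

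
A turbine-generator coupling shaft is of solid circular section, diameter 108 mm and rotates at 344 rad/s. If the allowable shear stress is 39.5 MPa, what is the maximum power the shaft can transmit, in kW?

J = πd⁴/32 = π(0.108)⁴/32 = 1.336×10^-5 m⁴.
T_max = τ_allow·J/r = 3.95×10^7 × 1.336×10^-5 / 0.0540 = 9770 N·m.
ω = 344 rad/s, so P_max = T_max·ω = 3.361×10^6 W.

3360 kW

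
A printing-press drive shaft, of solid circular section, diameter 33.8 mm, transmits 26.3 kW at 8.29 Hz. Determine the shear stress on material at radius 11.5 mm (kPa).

ω = 2π·8.29 = 52.09 rad/s, so T = P/ω = 26.3×10³ / 52.09 = 504.9 N·m.
J = πd⁴/32 = π(0.0338)⁴/32 = 1.281×10^-7 m⁴.
Shear stress varies linearly with radius: τ = T·r/J = 504.9 × 0.0115 / 1.281×10^-7 = 4.532×10^7 Pa.

45300 kPa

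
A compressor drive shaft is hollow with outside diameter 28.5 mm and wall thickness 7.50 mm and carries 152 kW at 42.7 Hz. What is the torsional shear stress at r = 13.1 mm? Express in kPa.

121000 kPa

ω = 2π·42.7 = 268.3 rad/s, so T = P/ω = 152×10³ / 268.3 = 566.5 N·m.
J = π(d_o⁴ − d_i⁴)/32 = π(0.0285⁴ − 0.0135⁴)/32 = 6.151×10^-8 m⁴.
Shear stress varies linearly with radius: τ = T·r/J = 566.5 × 0.0131 / 6.151×10^-8 = 1.207×10^8 Pa.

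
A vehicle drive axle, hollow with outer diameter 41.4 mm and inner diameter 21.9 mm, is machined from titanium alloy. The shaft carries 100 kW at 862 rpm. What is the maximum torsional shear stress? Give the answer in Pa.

8.63e7 Pa

ω = 2π·862/60 = 90.27 rad/s, so T = P/ω = 100×10³ / 90.27 = 1108 N·m.
J = π(d_o⁴ − d_i⁴)/32 = π(0.0414⁴ − 0.0219⁴)/32 = 2.658×10^-7 m⁴.
τ_max = T·r/J = 1108 × 0.0207 / 2.658×10^-7 = 8.627×10^7 Pa.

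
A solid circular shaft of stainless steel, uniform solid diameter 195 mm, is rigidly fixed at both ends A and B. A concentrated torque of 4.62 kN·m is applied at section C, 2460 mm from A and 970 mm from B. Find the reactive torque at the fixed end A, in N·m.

1310 N·m

With uniform GJ and both ends fixed, compatibility θ_AC = θ_CB gives T_A·a = T_B·b, together with T_A + T_B = T₀.
T_A = T₀·b/(a+b) = 4620·970/3430 = 1307 N·m; T_B = 3313 N·m.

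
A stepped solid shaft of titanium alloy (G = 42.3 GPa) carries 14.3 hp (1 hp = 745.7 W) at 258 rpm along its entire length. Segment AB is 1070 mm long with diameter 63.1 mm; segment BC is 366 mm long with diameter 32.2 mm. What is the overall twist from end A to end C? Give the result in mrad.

ω = 2π·258/60 = 27.02 rad/s, so T = P/ω = 14.3×745.7 / 27.02 = 394.7 N·m.
J_AB = π(0.0631)⁴/32 = 1.56×10^-6 m⁴; J_BC = π(0.0322)⁴/32 = 1.06×10^-7 m⁴.
θ = (T/G)·Σ L_i/J_i = (394.7/42.3×10⁹)·(1.07/1.56×10^-6 + 0.366/1.06×10^-7) = 0.03877 rad.

38.8 mrad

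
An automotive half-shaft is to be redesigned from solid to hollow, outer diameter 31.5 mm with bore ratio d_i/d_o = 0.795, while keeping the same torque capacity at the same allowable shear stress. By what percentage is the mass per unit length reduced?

48.3 %

Equal τ_max and T ⇒ the solid shaft needs d_s³ = d_o³(1−k⁴), so d_s = 31.5·(1−0.795⁴)^(1/3) = 26.58 mm.
Area ratio A_h/A_s = d_o²(1−k²)/d_s² = (1−k²)/(1−k⁴)^(2/3) = 0.5170.
Mass saving = 1 − 0.5170 = 48.3 %.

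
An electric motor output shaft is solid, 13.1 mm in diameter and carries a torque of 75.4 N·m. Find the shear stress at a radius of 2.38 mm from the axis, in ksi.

9.00 ksi

J = πd⁴/32 = π(0.0131)⁴/32 = 2.891×10^-9 m⁴.
Shear stress varies linearly with radius: τ = T·r/J = 75.40 × 0.00238 / 2.891×10^-9 = 6.207×10^7 Pa.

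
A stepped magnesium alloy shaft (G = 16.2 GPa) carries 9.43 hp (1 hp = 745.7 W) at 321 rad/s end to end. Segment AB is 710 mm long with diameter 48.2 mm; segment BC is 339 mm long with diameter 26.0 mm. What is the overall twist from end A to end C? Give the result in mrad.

ω = 321 rad/s, so T = P/ω = 9.43×745.7 / 321.0 = 21.91 N·m.
J_AB = π(0.0482)⁴/32 = 5.30×10^-7 m⁴; J_BC = π(0.0260)⁴/32 = 4.49×10^-8 m⁴.
θ = (T/G)·Σ L_i/J_i = (21.91/16.2×10⁹)·(0.710/5.30×10^-7 + 0.339/4.49×10^-8) = 0.01203 rad.

12.0 mrad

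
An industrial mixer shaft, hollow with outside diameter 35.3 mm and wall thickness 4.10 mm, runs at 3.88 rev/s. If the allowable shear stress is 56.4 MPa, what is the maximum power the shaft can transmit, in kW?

J = π(d_o⁴ − d_i⁴)/32 = π(0.0353⁴ − 0.0271⁴)/32 = 9.949×10^-8 m⁴.
T_max = τ_allow·J/r = 5.64×10^7 × 9.949×10^-8 / 0.0176 = 317.9 N·m.
ω = 2π·3.88 = 24.38 rad/s, so P_max = T_max·ω = 7750 W.

7.75 kW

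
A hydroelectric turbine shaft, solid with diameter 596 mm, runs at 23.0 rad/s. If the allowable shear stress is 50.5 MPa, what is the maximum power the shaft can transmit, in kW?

48300 kW

J = πd⁴/32 = π(0.596)⁴/32 = 0.01239 m⁴.
T_max = τ_allow·J/r = 5.05×10^7 × 0.01239 / 0.298 = 2.099e6 N·m.
ω = 23.0 rad/s, so P_max = T_max·ω = 4.828×10^7 W.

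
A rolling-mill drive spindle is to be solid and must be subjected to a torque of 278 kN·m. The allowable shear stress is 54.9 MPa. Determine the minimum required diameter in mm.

For a solid shaft τ_max = 16T/(πd³), so d = (16T/(π τ_allow))^(1/3) = (16·278000/(π·5.49×10^7))^(1/3) = 0.2954 m.

295 mm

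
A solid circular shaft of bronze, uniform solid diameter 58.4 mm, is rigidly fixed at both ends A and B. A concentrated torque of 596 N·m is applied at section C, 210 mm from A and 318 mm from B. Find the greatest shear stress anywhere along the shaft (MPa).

9.18 MPa

With uniform GJ and both ends fixed, compatibility θ_AC = θ_CB gives T_A·a = T_B·b, together with T_A + T_B = T₀.
T_A = T₀·b/(a+b) = 596.0·318/528.0 = 359.0 N·m; T_B = 237.0 N·m.
τ in each portion: τ_AC = 9.18×10^6 Pa, τ_CB = 6.06×10^6 Pa; maximum is in AC.
τ_max = T_AC·r/J = 359.0·0.0292/1.14×10^-6 = 9.178×10^6 Pa.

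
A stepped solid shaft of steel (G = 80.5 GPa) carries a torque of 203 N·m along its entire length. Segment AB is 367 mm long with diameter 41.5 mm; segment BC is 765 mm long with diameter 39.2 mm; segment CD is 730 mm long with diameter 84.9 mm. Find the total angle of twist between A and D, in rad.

J_AB = π(0.0415)⁴/32 = 2.91×10^-7 m⁴; J_BC = π(0.0392)⁴/32 = 2.32×10^-7 m⁴; J_CD = π(0.0849)⁴/32 = 5.10×10^-6 m⁴.
θ = (T/G)·Σ L_i/J_i = (203.0/80.5×10⁹)·(0.367/2.91×10^-7 + 0.765/2.32×10^-7 + 0.730/5.10×10^-6) = 0.01186 rad.

0.0119 rad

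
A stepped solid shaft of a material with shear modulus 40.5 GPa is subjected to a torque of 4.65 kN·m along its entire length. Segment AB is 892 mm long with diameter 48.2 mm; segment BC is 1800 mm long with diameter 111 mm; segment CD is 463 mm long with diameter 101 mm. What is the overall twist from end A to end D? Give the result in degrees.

J_AB = π(0.0482)⁴/32 = 5.30×10^-7 m⁴; J_BC = π(0.111)⁴/32 = 1.49×10^-5 m⁴; J_CD = π(0.101)⁴/32 = 1.02×10^-5 m⁴.
θ = (T/G)·Σ L_i/J_i = (4650/40.5×10⁹)·(0.892/5.30×10^-7 + 1.80/1.49×10^-5 + 0.463/1.02×10^-5) = 0.2123 rad.

12.2°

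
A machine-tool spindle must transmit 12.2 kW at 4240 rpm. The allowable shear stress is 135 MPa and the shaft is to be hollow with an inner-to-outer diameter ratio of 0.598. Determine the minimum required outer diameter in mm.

10.6 mm

ω = 2π·4240/60 = 444.0 rad/s, so T = P/ω = 12.2×10³ / 444.0 = 27.48 N·m.
For a hollow shaft with d_i/d_o = 0.598: τ_max = 16T/(π d_o³ (1−k⁴)), so d_o = [16T/(π τ_allow (1−k⁴))]^(1/3) = [16·27.48/(π·1.35×10^8·0.8721)]^(1/3) = 0.01059 m.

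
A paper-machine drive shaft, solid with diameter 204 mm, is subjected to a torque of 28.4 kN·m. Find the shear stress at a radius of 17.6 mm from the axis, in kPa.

J = πd⁴/32 = π(0.204)⁴/32 = 1.700×10^-4 m⁴.
Shear stress varies linearly with radius: τ = T·r/J = 28400 × 0.0176 / 1.700×10^-4 = 2.940×10^6 Pa.

2940 kPa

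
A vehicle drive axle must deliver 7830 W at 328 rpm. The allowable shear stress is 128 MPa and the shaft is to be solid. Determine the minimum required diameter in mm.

20.9 mm

ω = 2π·328/60 = 34.35 rad/s, so T = P/ω = 7830 / 34.35 = 228.0 N·m.
For a solid shaft τ_max = 16T/(πd³), so d = (16T/(π τ_allow))^(1/3) = (16·228.0/(π·1.28×10^8))^(1/3) = 0.02085 m.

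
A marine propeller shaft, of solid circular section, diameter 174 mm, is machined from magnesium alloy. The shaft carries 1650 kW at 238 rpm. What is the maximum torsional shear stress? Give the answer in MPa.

ω = 2π·238/60 = 24.92 rad/s, so T = P/ω = 1650×10³ / 24.92 = 66200 N·m.
J = πd⁴/32 = π(0.174)⁴/32 = 8.999×10^-5 m⁴.
τ_max = T·r/J = 66200 × 0.0870 / 8.999×10^-5 = 6.400×10^7 Pa.

64.0 MPa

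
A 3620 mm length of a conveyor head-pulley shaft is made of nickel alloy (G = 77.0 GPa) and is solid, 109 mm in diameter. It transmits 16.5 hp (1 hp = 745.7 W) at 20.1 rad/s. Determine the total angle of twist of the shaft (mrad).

ω = 20.1 rad/s, so T = P/ω = 16.5×745.7 / 20.10 = 612.1 N·m.
J = πd⁴/32 = π(0.109)⁴/32 = 1.386×10^-5 m⁴.
θ = T·L/(G·J) = 612.1 × 3.62 / (77.0×10⁹ × 1.386×10^-5) = 2.077×10^-3 rad.

2.08 mrad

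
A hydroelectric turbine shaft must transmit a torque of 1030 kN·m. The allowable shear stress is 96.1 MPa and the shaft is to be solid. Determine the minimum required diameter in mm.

379 mm

For a solid shaft τ_max = 16T/(πd³), so d = (16T/(π τ_allow))^(1/3) = (16·1.030e6/(π·9.61×10^7))^(1/3) = 0.3793 m.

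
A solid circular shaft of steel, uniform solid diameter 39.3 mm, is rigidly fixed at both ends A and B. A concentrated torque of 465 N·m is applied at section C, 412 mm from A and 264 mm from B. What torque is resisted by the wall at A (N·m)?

182 N·m

With uniform GJ and both ends fixed, compatibility θ_AC = θ_CB gives T_A·a = T_B·b, together with T_A + T_B = T₀.
T_A = T₀·b/(a+b) = 465.0·264/676.0 = 181.6 N·m; T_B = 283.4 N·m.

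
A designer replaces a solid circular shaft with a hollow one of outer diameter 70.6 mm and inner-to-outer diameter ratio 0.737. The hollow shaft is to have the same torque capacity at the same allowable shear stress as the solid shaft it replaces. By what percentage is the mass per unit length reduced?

Equal τ_max and T ⇒ the solid shaft needs d_s³ = d_o³(1−k⁴), so d_s = 70.6·(1−0.737⁴)^(1/3) = 62.83 mm.
Area ratio A_h/A_s = d_o²(1−k²)/d_s² = (1−k²)/(1−k⁴)^(2/3) = 0.5767.
Mass saving = 1 − 0.5767 = 42.3 %.

42.3 %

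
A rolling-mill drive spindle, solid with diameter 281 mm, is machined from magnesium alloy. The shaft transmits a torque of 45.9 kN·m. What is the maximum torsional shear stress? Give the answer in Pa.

J = πd⁴/32 = π(0.281)⁴/32 = 6.121×10^-4 m⁴.
τ_max = T·r/J = 45900 × 0.141 / 6.121×10^-4 = 1.054×10^7 Pa.

1.05e7 Pa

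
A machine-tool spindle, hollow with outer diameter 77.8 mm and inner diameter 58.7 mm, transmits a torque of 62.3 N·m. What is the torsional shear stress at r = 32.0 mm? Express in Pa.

J = π(d_o⁴ − d_i⁴)/32 = π(0.0778⁴ − 0.0587⁴)/32 = 2.431×10^-6 m⁴.
Shear stress varies linearly with radius: τ = T·r/J = 62.30 × 0.0320 / 2.431×10^-6 = 8.200×10^5 Pa.

820000 Pa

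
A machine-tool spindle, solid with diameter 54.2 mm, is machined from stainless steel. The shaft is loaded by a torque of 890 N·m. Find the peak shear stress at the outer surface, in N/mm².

J = πd⁴/32 = π(0.0542)⁴/32 = 8.472×10^-7 m⁴.
τ_max = T·r/J = 890.0 × 0.0271 / 8.472×10^-7 = 2.847×10^7 Pa.

28.5 N/mm²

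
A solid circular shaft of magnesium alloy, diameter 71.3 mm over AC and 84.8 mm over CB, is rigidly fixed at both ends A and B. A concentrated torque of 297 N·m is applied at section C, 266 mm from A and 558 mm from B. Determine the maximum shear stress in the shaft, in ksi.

0.310 ksi

Compatibility: T_A·a/J_AC = T_B·b/J_CB with T_A + T_B = T₀.
J_AC = 2.54×10^-6 m⁴, J_CB = 5.08×10^-6 m⁴, so T_A = T₀·(J_AC/a)/((J_AC/a)+(J_CB/b)) = 152.0 N·m, T_B = 145.0 N·m.
τ in each portion: τ_AC = 2.14×10^6 Pa, τ_CB = 1.21×10^6 Pa; maximum is in AC.
τ_max = T_AC·r/J = 152.0·0.0357/2.54×10^-6 = 2.136×10^6 Pa.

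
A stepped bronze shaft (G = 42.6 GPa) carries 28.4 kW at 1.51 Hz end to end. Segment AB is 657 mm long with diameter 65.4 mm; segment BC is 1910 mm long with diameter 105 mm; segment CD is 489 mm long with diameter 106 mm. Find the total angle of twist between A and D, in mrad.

ω = 2π·1.51 = 9.488 rad/s, so T = P/ω = 28.4×10³ / 9.488 = 2993 N·m.
J_AB = π(0.0654)⁴/32 = 1.80×10^-6 m⁴; J_BC = π(0.105)⁴/32 = 1.19×10^-5 m⁴; J_CD = π(0.106)⁴/32 = 1.24×10^-5 m⁴.
θ = (T/G)·Σ L_i/J_i = (2993/42.6×10⁹)·(0.657/1.80×10^-6 + 1.91/1.19×10^-5 + 0.489/1.24×10^-5) = 0.03972 rad.

39.7 mrad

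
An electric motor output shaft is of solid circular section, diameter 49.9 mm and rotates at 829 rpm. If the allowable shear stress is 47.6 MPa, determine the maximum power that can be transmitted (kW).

101 kW

J = πd⁴/32 = π(0.0499)⁴/32 = 6.087×10^-7 m⁴.
T_max = τ_allow·J/r = 4.76×10^7 × 6.087×10^-7 / 0.0249 = 1161 N·m.
ω = 2π·829/60 = 86.81 rad/s, so P_max = T_max·ω = 1.008×10^5 W.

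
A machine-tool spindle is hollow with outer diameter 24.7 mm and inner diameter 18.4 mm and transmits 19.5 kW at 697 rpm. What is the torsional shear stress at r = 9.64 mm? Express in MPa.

ω = 2π·697/60 = 72.99 rad/s, so T = P/ω = 19.5×10³ / 72.99 = 267.2 N·m.
J = π(d_o⁴ − d_i⁴)/32 = π(0.0247⁴ − 0.0184⁴)/32 = 2.529×10^-8 m⁴.
Shear stress varies linearly with radius: τ = T·r/J = 267.2 × 0.00964 / 2.529×10^-8 = 1.018×10^8 Pa.

102 MPa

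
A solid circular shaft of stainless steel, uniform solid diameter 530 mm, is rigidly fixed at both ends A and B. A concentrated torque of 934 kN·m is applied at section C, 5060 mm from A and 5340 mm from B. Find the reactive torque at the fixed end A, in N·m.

With uniform GJ and both ends fixed, compatibility θ_AC = θ_CB gives T_A·a = T_B·b, together with T_A + T_B = T₀.
T_A = T₀·b/(a+b) = 934000·5340/10400 = 479600 N·m; T_B = 454400 N·m.

480000 N·m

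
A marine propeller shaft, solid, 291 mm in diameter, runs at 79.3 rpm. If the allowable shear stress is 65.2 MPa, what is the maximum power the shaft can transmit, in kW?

2620 kW

J = πd⁴/32 = π(0.291)⁴/32 = 7.040×10^-4 m⁴.
T_max = τ_allow·J/r = 6.52×10^7 × 7.040×10^-4 / 0.145 = 315500 N·m.
ω = 2π·79.3/60 = 8.304 rad/s, so P_max = T_max·ω = 2.620×10^6 W.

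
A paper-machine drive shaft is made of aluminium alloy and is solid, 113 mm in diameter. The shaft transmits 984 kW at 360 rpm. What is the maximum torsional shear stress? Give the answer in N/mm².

ω = 2π·360/60 = 37.70 rad/s, so T = P/ω = 984×10³ / 37.70 = 26100 N·m.
J = πd⁴/32 = π(0.113)⁴/32 = 1.601×10^-5 m⁴.
τ_max = T·r/J = 26100 × 0.0565 / 1.601×10^-5 = 9.213×10^7 Pa.

92.1 N/mm²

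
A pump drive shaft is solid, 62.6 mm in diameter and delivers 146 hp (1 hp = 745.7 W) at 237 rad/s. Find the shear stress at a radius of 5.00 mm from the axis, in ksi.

ω = 237 rad/s, so T = P/ω = 146×745.7 / 237.0 = 459.4 N·m.
J = πd⁴/32 = π(0.0626)⁴/32 = 1.508×10^-6 m⁴.
Shear stress varies linearly with radius: τ = T·r/J = 459.4 × 0.00500 / 1.508×10^-6 = 1.523×10^6 Pa.

0.221 ksi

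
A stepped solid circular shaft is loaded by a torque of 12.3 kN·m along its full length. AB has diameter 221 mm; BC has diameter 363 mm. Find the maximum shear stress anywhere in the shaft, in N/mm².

Under the same torque, τ_max = 16T/(πd³) is largest where d is smallest — segment AB (d = 221 mm).
τ_max = 16·12300/(π·(0.221)³) = 5.804×10^6 Pa.

5.80 N/mm²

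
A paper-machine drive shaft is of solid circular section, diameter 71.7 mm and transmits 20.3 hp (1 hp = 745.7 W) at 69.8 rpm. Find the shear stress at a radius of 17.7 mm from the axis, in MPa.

ω = 2π·69.8/60 = 7.309 rad/s, so T = P/ω = 20.3×745.7 / 7.309 = 2071 N·m.
J = πd⁴/32 = π(0.0717)⁴/32 = 2.595×10^-6 m⁴.
Shear stress varies linearly with radius: τ = T·r/J = 2071 × 0.0177 / 2.595×10^-6 = 1.413×10^7 Pa.

14.1 MPa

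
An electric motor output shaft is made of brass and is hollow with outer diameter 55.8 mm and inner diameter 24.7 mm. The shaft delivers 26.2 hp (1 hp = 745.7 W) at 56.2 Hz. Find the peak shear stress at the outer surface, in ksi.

0.245 ksi

ω = 2π·56.2 = 353.1 rad/s, so T = P/ω = 26.2×745.7 / 353.1 = 55.33 N·m.
J = π(d_o⁴ − d_i⁴)/32 = π(0.0558⁴ − 0.0247⁴)/32 = 9.152×10^-7 m⁴.
τ_max = T·r/J = 55.33 × 0.0279 / 9.152×10^-7 = 1.687×10^6 Pa.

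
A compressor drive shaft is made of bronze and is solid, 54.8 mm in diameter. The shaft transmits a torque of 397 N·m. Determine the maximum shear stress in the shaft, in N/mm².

J = πd⁴/32 = π(0.0548)⁴/32 = 8.854×10^-7 m⁴.
τ_max = T·r/J = 397.0 × 0.0274 / 8.854×10^-7 = 1.229×10^7 Pa.

12.3 N/mm²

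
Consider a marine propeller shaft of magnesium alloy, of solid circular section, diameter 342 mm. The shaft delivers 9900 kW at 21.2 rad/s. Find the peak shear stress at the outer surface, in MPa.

59.5 MPa

ω = 21.2 rad/s, so T = P/ω = 9900×10³ / 21.20 = 467000 N·m.
J = πd⁴/32 = π(0.342)⁴/32 = 1.343×10^-3 m⁴.
τ_max = T·r/J = 467000 × 0.171 / 1.343×10^-3 = 5.946×10^7 Pa.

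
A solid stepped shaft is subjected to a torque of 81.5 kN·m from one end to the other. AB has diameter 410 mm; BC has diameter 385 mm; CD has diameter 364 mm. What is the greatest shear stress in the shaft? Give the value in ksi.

1.25 ksi

Under the same torque, τ_max = 16T/(πd³) is largest where d is smallest — segment CD (d = 364 mm).
τ_max = 16·81500/(π·(0.364)³) = 8.606×10^6 Pa.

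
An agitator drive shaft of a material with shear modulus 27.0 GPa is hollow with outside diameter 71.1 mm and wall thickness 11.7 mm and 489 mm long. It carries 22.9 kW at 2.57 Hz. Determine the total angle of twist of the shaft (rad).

ω = 2π·2.57 = 16.15 rad/s, so T = P/ω = 22.9×10³ / 16.15 = 1418 N·m.
J = π(d_o⁴ − d_i⁴)/32 = π(0.0711⁴ − 0.0477⁴)/32 = 2.001×10^-6 m⁴.
θ = T·L/(G·J) = 1418 × 0.489 / (27.0×10⁹ × 2.001×10^-6) = 0.01284 rad.

0.0128 rad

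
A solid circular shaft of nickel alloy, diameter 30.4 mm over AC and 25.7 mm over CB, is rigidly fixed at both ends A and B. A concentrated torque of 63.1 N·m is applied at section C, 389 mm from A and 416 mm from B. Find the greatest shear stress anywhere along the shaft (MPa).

7.74 MPa

Compatibility: T_A·a/J_AC = T_B·b/J_CB with T_A + T_B = T₀.
J_AC = 8.38×10^-8 m⁴, J_CB = 4.28×10^-8 m⁴, so T_A = T₀·(J_AC/a)/((J_AC/a)+(J_CB/b)) = 42.70 N·m, T_B = 20.40 N·m.
τ in each portion: τ_AC = 7.74×10^6 Pa, τ_CB = 6.12×10^6 Pa; maximum is in AC.
τ_max = T_AC·r/J = 42.70·0.0152/8.38×10^-8 = 7.741×10^6 Pa.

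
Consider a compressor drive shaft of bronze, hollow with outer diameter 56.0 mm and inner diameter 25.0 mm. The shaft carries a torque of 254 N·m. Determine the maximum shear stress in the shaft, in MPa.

J = π(d_o⁴ − d_i⁴)/32 = π(0.0560⁴ − 0.0250⁴)/32 = 9.271×10^-7 m⁴.
τ_max = T·r/J = 254.0 × 0.0280 / 9.271×10^-7 = 7.671×10^6 Pa.

7.67 MPa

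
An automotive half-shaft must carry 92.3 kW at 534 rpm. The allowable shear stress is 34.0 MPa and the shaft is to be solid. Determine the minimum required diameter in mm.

62.8 mm

ω = 2π·534/60 = 55.92 rad/s, so T = P/ω = 92.3×10³ / 55.92 = 1651 N·m.
For a solid shaft τ_max = 16T/(πd³), so d = (16T/(π τ_allow))^(1/3) = (16·1651/(π·3.40×10^7))^(1/3) = 0.06276 m.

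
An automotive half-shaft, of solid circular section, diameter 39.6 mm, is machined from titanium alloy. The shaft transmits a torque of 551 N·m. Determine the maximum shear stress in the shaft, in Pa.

4.52e7 Pa

J = πd⁴/32 = π(0.0396)⁴/32 = 2.414×10^-7 m⁴.
τ_max = T·r/J = 551.0 × 0.0198 / 2.414×10^-7 = 4.519×10^7 Pa.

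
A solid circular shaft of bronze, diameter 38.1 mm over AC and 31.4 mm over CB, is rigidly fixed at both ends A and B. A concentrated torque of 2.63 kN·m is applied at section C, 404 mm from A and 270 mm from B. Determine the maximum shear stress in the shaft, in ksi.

25.6 ksi

Compatibility: T_A·a/J_AC = T_B·b/J_CB with T_A + T_B = T₀.
J_AC = 2.07×10^-7 m⁴, J_CB = 9.54×10^-8 m⁴, so T_A = T₀·(J_AC/a)/((J_AC/a)+(J_CB/b)) = 1556 N·m, T_B = 1074 N·m.
τ in each portion: τ_AC = 1.43×10^8 Pa, τ_CB = 1.77×10^8 Pa; maximum is in CB.
τ_max = T_CB·r/J = 1074·0.0157/9.54×10^-8 = 1.767×10^8 Pa.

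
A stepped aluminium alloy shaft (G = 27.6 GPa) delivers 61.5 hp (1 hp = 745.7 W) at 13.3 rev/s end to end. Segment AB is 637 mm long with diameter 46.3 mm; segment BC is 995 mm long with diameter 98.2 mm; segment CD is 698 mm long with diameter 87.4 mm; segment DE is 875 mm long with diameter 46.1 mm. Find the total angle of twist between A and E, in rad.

0.0719 rad

ω = 2π·13.3 = 83.57 rad/s, so T = P/ω = 61.5×745.7 / 83.57 = 548.8 N·m.
J_AB = π(0.0463)⁴/32 = 4.51×10^-7 m⁴; J_BC = π(0.0982)⁴/32 = 9.13×10^-6 m⁴; J_CD = π(0.0874)⁴/32 = 5.73×10^-6 m⁴; J_DE = π(0.0461)⁴/32 = 4.43×10^-7 m⁴.
θ = (T/G)·Σ L_i/J_i = (548.8/27.6×10⁹)·(0.637/4.51×10^-7 + 0.995/9.13×10^-6 + 0.698/5.73×10^-6 + 0.875/4.43×10^-7) = 0.07190 rad.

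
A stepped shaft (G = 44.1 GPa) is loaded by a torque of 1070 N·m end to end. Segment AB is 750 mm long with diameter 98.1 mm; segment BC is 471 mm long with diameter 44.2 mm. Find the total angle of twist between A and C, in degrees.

J_AB = π(0.0981)⁴/32 = 9.09×10^-6 m⁴; J_BC = π(0.0442)⁴/32 = 3.75×10^-7 m⁴.
θ = (T/G)·Σ L_i/J_i = (1070/44.1×10⁹)·(0.750/9.09×10^-6 + 0.471/3.75×10^-7) = 0.03250 rad.

1.86°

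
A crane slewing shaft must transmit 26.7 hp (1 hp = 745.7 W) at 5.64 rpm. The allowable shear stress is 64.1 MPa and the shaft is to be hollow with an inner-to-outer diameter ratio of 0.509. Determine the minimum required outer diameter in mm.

ω = 2π·5.64/60 = 0.5906 rad/s, so T = P/ω = 26.7×745.7 / 0.5906 = 33710 N·m.
For a hollow shaft with d_i/d_o = 0.509: τ_max = 16T/(π d_o³ (1−k⁴)), so d_o = [16T/(π τ_allow (1−k⁴))]^(1/3) = [16·33710/(π·6.41×10^7·0.9329)]^(1/3) = 0.1421 m.

142 mm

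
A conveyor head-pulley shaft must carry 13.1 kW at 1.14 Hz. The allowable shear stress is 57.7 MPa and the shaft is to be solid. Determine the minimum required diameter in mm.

ω = 2π·1.14 = 7.163 rad/s, so T = P/ω = 13.1×10³ / 7.163 = 1829 N·m.
For a solid shaft τ_max = 16T/(πd³), so d = (16T/(π τ_allow))^(1/3) = (16·1829/(π·5.77×10^7))^(1/3) = 0.05445 m.

54.4 mm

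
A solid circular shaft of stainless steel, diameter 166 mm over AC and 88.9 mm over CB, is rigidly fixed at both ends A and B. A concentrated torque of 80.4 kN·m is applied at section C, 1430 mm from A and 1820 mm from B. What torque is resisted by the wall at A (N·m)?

75500 N·m

Compatibility: T_A·a/J_AC = T_B·b/J_CB with T_A + T_B = T₀.
J_AC = 7.45×10^-5 m⁴, J_CB = 6.13×10^-6 m⁴, so T_A = T₀·(J_AC/a)/((J_AC/a)+(J_CB/b)) = 75520 N·m, T_B = 4881 N·m.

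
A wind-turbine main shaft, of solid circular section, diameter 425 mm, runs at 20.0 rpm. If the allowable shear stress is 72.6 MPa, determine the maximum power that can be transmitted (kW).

2290 kW

J = πd⁴/32 = π(0.425)⁴/32 = 3.203×10^-3 m⁴.
T_max = τ_allow·J/r = 7.26×10^7 × 3.203×10^-3 / 0.212 = 1.094e6 N·m.
ω = 2π·20.0/60 = 2.094 rad/s, so P_max = T_max·ω = 2.292×10^6 W.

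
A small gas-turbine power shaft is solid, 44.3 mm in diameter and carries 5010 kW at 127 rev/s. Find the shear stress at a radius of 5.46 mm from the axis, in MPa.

ω = 2π·127 = 798.0 rad/s, so T = P/ω = 5010×10³ / 798.0 = 6278 N·m.
J = πd⁴/32 = π(0.0443)⁴/32 = 3.781×10^-7 m⁴.
Shear stress varies linearly with radius: τ = T·r/J = 6278 × 0.00546 / 3.781×10^-7 = 9.066×10^7 Pa.

90.7 MPa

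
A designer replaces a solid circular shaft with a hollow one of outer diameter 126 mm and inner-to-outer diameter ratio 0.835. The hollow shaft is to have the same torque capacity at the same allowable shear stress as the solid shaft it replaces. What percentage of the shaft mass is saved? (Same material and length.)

Equal τ_max and T ⇒ the solid shaft needs d_s³ = d_o³(1−k⁴), so d_s = 126·(1−0.835⁴)^(1/3) = 100.9 mm.
Area ratio A_h/A_s = d_o²(1−k²)/d_s² = (1−k²)/(1−k⁴)^(2/3) = 0.4719.
Mass saving = 1 − 0.4719 = 52.8 %.

52.8 %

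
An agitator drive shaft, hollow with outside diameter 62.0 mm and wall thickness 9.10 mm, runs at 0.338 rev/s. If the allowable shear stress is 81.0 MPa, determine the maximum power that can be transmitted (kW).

6.04 kW

J = π(d_o⁴ − d_i⁴)/32 = π(0.0620⁴ − 0.0438⁴)/32 = 1.089×10^-6 m⁴.
T_max = τ_allow·J/r = 8.10×10^7 × 1.089×10^-6 / 0.0310 = 2846 N·m.
ω = 2π·0.338 = 2.124 rad/s, so P_max = T_max·ω = 6045 W.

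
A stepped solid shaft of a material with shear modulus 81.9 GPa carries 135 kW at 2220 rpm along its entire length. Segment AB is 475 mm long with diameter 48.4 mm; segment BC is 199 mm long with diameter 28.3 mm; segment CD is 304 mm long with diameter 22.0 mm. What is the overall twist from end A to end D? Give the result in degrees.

7.01°

ω = 2π·2220/60 = 232.5 rad/s, so T = P/ω = 135×10³ / 232.5 = 580.7 N·m.
J_AB = π(0.0484)⁴/32 = 5.39×10^-7 m⁴; J_BC = π(0.0283)⁴/32 = 6.30×10^-8 m⁴; J_CD = π(0.0220)⁴/32 = 2.30×10^-8 m⁴.
θ = (T/G)·Σ L_i/J_i = (580.7/81.9×10⁹)·(0.475/5.39×10^-7 + 0.199/6.30×10^-8 + 0.304/2.30×10^-8) = 0.1224 rad.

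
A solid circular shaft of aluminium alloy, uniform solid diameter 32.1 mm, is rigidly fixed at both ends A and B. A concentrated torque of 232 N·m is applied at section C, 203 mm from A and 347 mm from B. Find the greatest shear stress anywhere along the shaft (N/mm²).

With uniform GJ and both ends fixed, compatibility θ_AC = θ_CB gives T_A·a = T_B·b, together with T_A + T_B = T₀.
T_A = T₀·b/(a+b) = 232.0·347/550.0 = 146.4 N·m; T_B = 85.63 N·m.
τ in each portion: τ_AC = 2.25×10^7 Pa, τ_CB = 1.32×10^7 Pa; maximum is in AC.
τ_max = T_AC·r/J = 146.4·0.0161/1.04×10^-7 = 2.254×10^7 Pa.

22.5 N/mm²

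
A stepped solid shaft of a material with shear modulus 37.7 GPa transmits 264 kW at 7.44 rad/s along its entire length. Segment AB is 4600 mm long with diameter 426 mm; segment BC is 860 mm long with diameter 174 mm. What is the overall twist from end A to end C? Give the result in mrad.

ω = 7.44 rad/s, so T = P/ω = 264×10³ / 7.440 = 35480 N·m.
J_AB = π(0.426)⁴/32 = 3.23×10^-3 m⁴; J_BC = π(0.174)⁴/32 = 9.00×10^-5 m⁴.
θ = (T/G)·Σ L_i/J_i = (35480/37.7×10⁹)·(4.60/3.23×10^-3 + 0.860/9.00×10^-5) = 0.01033 rad.

10.3 mrad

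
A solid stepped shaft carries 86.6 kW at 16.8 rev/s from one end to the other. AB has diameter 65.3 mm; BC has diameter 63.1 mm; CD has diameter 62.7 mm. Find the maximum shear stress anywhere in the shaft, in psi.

ω = 2π·16.8 = 105.6 rad/s, so T = P/ω = 86.6×10³ / 105.6 = 820.4 N·m.
Under the same torque, τ_max = 16T/(πd³) is largest where d is smallest — segment CD (d = 62.7 mm).
τ_max = 16·820.4/(π·(0.0627)³) = 1.695×10^7 Pa.

2460 psi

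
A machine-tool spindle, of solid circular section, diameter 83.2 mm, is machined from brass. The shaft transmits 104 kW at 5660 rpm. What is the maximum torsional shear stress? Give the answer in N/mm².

1.55 N/mm²

ω = 2π·5660/60 = 592.7 rad/s, so T = P/ω = 104×10³ / 592.7 = 175.5 N·m.
J = πd⁴/32 = π(0.0832)⁴/32 = 4.704×10^-6 m⁴.
τ_max = T·r/J = 175.5 × 0.0416 / 4.704×10^-6 = 1.552×10^6 Pa.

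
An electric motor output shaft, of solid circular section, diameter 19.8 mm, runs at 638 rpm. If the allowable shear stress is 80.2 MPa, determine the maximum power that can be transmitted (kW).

8.17 kW

J = πd⁴/32 = π(0.0198)⁴/32 = 1.509×10^-8 m⁴.
T_max = τ_allow·J/r = 8.02×10^7 × 1.509×10^-8 / 0.00990 = 122.2 N·m.
ω = 2π·638/60 = 66.81 rad/s, so P_max = T_max·ω = 8167 W.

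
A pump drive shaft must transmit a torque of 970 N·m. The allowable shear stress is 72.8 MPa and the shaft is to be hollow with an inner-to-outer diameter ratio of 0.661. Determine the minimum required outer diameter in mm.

For a hollow shaft with d_i/d_o = 0.661: τ_max = 16T/(π d_o³ (1−k⁴)), so d_o = [16T/(π τ_allow (1−k⁴))]^(1/3) = [16·970.0/(π·7.28×10^7·0.8091)]^(1/3) = 0.04377 m.

43.8 mm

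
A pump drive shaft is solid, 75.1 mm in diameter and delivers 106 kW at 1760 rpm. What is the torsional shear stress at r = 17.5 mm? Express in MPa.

3.22 MPa

ω = 2π·1760/60 = 184.3 rad/s, so T = P/ω = 106×10³ / 184.3 = 575.1 N·m.
J = πd⁴/32 = π(0.0751)⁴/32 = 3.123×10^-6 m⁴.
Shear stress varies linearly with radius: τ = T·r/J = 575.1 × 0.0175 / 3.123×10^-6 = 3.223×10^6 Pa.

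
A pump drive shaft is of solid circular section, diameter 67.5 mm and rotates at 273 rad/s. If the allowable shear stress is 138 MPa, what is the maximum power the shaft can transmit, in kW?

2280 kW

J = πd⁴/32 = π(0.0675)⁴/32 = 2.038×10^-6 m⁴.
T_max = τ_allow·J/r = 1.38×10^8 × 2.038×10^-6 / 0.0338 = 8333 N·m.
ω = 273 rad/s, so P_max = T_max·ω = 2.275×10^6 W.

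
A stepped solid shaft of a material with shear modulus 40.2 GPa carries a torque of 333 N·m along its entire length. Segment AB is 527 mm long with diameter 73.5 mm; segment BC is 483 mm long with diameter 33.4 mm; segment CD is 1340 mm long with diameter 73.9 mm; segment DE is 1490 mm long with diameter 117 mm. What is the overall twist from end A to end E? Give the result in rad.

J_AB = π(0.0735)⁴/32 = 2.87×10^-6 m⁴; J_BC = π(0.0334)⁴/32 = 1.22×10^-7 m⁴; J_CD = π(0.0739)⁴/32 = 2.93×10^-6 m⁴; J_DE = π(0.117)⁴/32 = 1.84×10^-5 m⁴.
θ = (T/G)·Σ L_i/J_i = (333.0/40.2×10⁹)·(0.527/2.87×10^-6 + 0.483/1.22×10^-7 + 1.34/2.93×10^-6 + 1.49/1.84×10^-5) = 0.03873 rad.

0.0387 rad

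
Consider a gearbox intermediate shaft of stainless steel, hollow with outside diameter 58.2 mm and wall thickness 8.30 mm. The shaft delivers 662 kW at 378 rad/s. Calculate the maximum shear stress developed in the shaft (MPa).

ω = 378 rad/s, so T = P/ω = 662×10³ / 378.0 = 1751 N·m.
J = π(d_o⁴ − d_i⁴)/32 = π(0.0582⁴ − 0.0416⁴)/32 = 8.324×10^-7 m⁴.
τ_max = T·r/J = 1751 × 0.0291 / 8.324×10^-7 = 6.123×10^7 Pa.

61.2 MPa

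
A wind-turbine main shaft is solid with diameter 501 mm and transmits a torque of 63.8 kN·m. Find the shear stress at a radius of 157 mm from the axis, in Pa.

J = πd⁴/32 = π(0.501)⁴/32 = 6.185×10^-3 m⁴.
Shear stress varies linearly with radius: τ = T·r/J = 63800 × 0.157 / 6.185×10^-3 = 1.619×10^6 Pa.

1.62e6 Pa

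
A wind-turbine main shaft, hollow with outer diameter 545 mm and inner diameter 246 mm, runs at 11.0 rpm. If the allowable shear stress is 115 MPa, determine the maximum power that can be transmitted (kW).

J = π(d_o⁴ − d_i⁴)/32 = π(0.545⁴ − 0.246⁴)/32 = 8.302×10^-3 m⁴.
T_max = τ_allow·J/r = 1.15×10^8 × 8.302×10^-3 / 0.273 = 3.504e6 N·m.
ω = 2π·11.0/60 = 1.152 rad/s, so P_max = T_max·ω = 4.036×10^6 W.

4040 kW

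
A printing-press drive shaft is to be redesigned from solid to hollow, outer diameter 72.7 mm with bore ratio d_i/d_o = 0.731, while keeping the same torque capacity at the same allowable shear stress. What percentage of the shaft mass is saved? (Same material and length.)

41.7 %

Equal τ_max and T ⇒ the solid shaft needs d_s³ = d_o³(1−k⁴), so d_s = 72.7·(1−0.731⁴)^(1/3) = 64.99 mm.
Area ratio A_h/A_s = d_o²(1−k²)/d_s² = (1−k²)/(1−k⁴)^(2/3) = 0.5826.
Mass saving = 1 − 0.5826 = 41.7 %.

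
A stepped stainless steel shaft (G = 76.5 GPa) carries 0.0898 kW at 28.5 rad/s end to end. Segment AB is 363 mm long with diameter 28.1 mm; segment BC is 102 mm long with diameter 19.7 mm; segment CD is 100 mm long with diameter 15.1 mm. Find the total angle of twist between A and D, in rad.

0.00134 rad

ω = 28.5 rad/s, so T = P/ω = 0.0898×10³ / 28.50 = 3.151 N·m.
J_AB = π(0.0281)⁴/32 = 6.12×10^-8 m⁴; J_BC = π(0.0197)⁴/32 = 1.48×10^-8 m⁴; J_CD = π(0.0151)⁴/32 = 5.10×10^-9 m⁴.
θ = (T/G)·Σ L_i/J_i = (3.151/76.5×10⁹)·(0.363/6.12×10^-8 + 0.102/1.48×10^-8 + 0.100/5.10×10^-9) = 1.335×10^-3 rad.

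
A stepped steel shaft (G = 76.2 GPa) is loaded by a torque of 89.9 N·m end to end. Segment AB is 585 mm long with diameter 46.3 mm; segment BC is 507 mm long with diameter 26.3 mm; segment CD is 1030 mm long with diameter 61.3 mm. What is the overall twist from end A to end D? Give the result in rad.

J_AB = π(0.0463)⁴/32 = 4.51×10^-7 m⁴; J_BC = π(0.0263)⁴/32 = 4.70×10^-8 m⁴; J_CD = π(0.0613)⁴/32 = 1.39×10^-6 m⁴.
θ = (T/G)·Σ L_i/J_i = (89.90/76.2×10⁹)·(0.585/4.51×10^-7 + 0.507/4.70×10^-8 + 1.03/1.39×10^-6) = 0.01514 rad.

0.0151 rad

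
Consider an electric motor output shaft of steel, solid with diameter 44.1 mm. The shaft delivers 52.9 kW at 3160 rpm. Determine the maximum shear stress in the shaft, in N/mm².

9.49 N/mm²

ω = 2π·3160/60 = 330.9 rad/s, so T = P/ω = 52.9×10³ / 330.9 = 159.9 N·m.
J = πd⁴/32 = π(0.0441)⁴/32 = 3.713×10^-7 m⁴.
τ_max = T·r/J = 159.9 × 0.0221 / 3.713×10^-7 = 9.493×10^6 Pa.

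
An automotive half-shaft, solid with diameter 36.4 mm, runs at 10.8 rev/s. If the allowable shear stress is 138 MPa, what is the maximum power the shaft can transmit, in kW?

J = πd⁴/32 = π(0.0364)⁴/32 = 1.723×10^-7 m⁴.
T_max = τ_allow·J/r = 1.38×10^8 × 1.723×10^-7 / 0.0182 = 1307 N·m.
ω = 2π·10.8 = 67.86 rad/s, so P_max = T_max·ω = 8.868×10^4 W.

88.7 kW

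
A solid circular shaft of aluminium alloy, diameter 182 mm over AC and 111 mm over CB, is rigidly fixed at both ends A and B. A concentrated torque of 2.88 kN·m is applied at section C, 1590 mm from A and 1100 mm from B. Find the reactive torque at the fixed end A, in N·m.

Compatibility: T_A·a/J_AC = T_B·b/J_CB with T_A + T_B = T₀.
J_AC = 1.08×10^-4 m⁴, J_CB = 1.49×10^-5 m⁴, so T_A = T₀·(J_AC/a)/((J_AC/a)+(J_CB/b)) = 2400 N·m, T_B = 480.0 N·m.

2400 N·m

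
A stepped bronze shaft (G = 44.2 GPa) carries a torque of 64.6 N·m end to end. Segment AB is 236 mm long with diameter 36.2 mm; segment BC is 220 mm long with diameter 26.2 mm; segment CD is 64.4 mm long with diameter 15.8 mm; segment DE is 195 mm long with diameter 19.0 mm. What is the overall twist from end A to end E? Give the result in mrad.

46.7 mrad

J_AB = π(0.0362)⁴/32 = 1.69×10^-7 m⁴; J_BC = π(0.0262)⁴/32 = 4.63×10^-8 m⁴; J_CD = π(0.0158)⁴/32 = 6.12×10^-9 m⁴; J_DE = π(0.0190)⁴/32 = 1.28×10^-8 m⁴.
θ = (T/G)·Σ L_i/J_i = (64.60/44.2×10⁹)·(0.236/1.69×10^-7 + 0.220/4.63×10^-8 + 0.0644/6.12×10^-9 + 0.195/1.28×10^-8) = 0.04666 rad.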